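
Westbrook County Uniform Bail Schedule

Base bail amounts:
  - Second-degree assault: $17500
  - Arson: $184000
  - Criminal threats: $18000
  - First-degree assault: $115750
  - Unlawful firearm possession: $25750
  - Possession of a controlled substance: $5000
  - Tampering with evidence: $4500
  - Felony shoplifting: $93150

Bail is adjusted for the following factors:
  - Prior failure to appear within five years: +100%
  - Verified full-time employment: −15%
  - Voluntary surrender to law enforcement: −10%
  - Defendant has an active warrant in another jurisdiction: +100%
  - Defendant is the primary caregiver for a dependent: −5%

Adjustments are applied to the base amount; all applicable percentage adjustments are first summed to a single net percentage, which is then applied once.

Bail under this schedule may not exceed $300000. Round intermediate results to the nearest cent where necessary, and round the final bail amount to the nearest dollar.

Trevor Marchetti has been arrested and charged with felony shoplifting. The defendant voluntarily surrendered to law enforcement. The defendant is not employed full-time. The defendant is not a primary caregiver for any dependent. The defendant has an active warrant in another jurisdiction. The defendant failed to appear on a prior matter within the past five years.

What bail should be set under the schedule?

$270135

Base amounts from the schedule: felony shoplifting $93150.
Single charge. Combined base = $93150.
Net percentage adjustment: +100% −10% +100% = +190%. $93150 × 2.9 = $270135.
$270135 is within the $300000 maximum.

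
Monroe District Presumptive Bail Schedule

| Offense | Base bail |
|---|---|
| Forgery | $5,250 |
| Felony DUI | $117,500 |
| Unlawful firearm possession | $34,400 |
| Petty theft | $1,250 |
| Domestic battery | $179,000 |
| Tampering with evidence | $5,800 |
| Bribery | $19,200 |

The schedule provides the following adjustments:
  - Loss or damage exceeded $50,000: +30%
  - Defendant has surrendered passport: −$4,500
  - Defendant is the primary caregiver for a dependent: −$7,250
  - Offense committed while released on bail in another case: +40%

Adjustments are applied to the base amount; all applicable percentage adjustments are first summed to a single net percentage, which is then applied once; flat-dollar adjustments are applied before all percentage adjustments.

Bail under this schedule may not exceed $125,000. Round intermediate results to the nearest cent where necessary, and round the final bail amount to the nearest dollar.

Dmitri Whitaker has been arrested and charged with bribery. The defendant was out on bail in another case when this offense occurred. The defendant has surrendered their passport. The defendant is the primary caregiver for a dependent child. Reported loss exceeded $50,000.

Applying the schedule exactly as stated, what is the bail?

Base amounts from the schedule: bribery $19,200.
Single charge. Combined base = $19,200.
Defendant has surrendered passport (−$4,500 flat): $19,200 − $4,500 = $14,700.
Defendant is the primary caregiver for a dependent (−$7,250 flat): $14,700 − $7,250 = $7,450.
Net percentage adjustment: +30% +40% = +70%. $7,450 × 1.7 = $12,665.
$12,665 is within the $125,000 maximum.

$12,665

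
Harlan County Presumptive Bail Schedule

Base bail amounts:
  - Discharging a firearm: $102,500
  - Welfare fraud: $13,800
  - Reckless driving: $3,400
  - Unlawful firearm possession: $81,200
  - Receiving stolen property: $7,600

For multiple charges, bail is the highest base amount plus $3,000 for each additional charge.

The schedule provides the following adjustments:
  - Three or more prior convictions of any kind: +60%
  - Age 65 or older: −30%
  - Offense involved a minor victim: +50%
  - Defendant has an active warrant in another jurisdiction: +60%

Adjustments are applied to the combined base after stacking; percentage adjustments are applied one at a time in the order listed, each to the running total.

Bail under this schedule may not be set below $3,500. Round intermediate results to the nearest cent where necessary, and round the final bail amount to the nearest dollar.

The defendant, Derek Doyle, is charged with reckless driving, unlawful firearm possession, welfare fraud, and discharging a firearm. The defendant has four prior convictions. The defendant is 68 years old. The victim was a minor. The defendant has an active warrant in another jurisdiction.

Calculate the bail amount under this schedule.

Base amounts from the schedule: reckless driving $3,400; unlawful firearm possession $81,200; welfare fraud $13,800; discharging a firearm $102,500.
Stacking rule: highest base plus $3,000 per additional charge. Highest is discharging a firearm at $102,500; 3 additional charges → +$9,000. Combined base = $111,500.
Three or more prior convictions of any kind (+60%): $111,500 × 1.6 = $178,400.
Age 65 or older (−30%): $178,400 × 0.7 = $124,880.
Offense involved a minor victim (+50%): $124,880 × 1.5 = $187,320.
Defendant has an active warrant in another jurisdiction (+60%): $187,320 × 1.6 = $299,712.
$299,712 is at or above the $3,500 minimum.

$299,712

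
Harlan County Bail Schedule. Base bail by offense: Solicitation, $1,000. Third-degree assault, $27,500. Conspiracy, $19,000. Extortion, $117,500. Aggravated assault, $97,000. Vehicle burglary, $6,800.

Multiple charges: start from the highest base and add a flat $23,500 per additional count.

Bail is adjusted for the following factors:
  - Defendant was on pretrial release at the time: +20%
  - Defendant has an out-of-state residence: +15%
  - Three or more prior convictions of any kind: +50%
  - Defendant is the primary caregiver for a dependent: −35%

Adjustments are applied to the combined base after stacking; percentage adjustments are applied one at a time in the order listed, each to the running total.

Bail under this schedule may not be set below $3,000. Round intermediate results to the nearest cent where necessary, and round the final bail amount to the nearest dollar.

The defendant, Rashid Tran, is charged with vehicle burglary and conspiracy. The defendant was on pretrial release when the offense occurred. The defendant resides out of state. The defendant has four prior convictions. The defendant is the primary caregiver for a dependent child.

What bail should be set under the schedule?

Base amounts from the schedule: vehicle burglary $6,800; conspiracy $19,000.
Stacking rule: highest base plus $23,500 per additional charge. Highest is conspiracy at $19,000; 1 additional charge → +$23,500. Combined base = $42,500.
Defendant was on pretrial release at the time (+20%): $42,500 × 1.2 = $51,000.
Defendant has an out-of-state residence (+15%): $51,000 × 1.15 = $58,650.
Three or more prior convictions of any kind (+50%): $58,650 × 1.5 = $87,975.
Defendant is the primary caregiver for a dependent (−35%): $87,975 × 0.65 = $57,183.75.
$57,183.75 is at or above the $3,000 minimum.
Rounded to the nearest dollar: $57,184.

$57,184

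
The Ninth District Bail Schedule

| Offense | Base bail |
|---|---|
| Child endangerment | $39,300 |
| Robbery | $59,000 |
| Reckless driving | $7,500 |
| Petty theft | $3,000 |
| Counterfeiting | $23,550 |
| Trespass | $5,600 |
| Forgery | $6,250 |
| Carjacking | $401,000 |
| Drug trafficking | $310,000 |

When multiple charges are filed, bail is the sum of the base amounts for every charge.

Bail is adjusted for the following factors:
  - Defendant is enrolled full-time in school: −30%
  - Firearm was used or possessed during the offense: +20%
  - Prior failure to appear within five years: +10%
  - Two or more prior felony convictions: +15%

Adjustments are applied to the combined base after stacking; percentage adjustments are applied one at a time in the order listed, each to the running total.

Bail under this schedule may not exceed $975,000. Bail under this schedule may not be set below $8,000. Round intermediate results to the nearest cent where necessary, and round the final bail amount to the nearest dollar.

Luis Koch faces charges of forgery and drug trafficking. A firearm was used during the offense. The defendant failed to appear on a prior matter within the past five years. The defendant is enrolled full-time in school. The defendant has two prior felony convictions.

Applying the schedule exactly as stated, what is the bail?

$336,047

Base amounts from the schedule: forgery $6,250; drug trafficking $310,000.
Stacking rule: sum of all bases. $6,250 + $310,000 = $316,250.
Defendant is enrolled full-time in school (−30%): $316,250 × 0.7 = $221,375.
Firearm was used or possessed during the offense (+20%): $221,375 × 1.2 = $265,650.
Prior failure to appear within five years (+10%): $265,650 × 1.1 = $292,215.
Two or more prior felony convictions (+15%): $292,215 × 1.15 = $336,047.25.
$336,047.25 is within the $975,000 maximum.
$336,047.25 is at or above the $8,000 minimum.
Rounded to the nearest dollar: $336,047.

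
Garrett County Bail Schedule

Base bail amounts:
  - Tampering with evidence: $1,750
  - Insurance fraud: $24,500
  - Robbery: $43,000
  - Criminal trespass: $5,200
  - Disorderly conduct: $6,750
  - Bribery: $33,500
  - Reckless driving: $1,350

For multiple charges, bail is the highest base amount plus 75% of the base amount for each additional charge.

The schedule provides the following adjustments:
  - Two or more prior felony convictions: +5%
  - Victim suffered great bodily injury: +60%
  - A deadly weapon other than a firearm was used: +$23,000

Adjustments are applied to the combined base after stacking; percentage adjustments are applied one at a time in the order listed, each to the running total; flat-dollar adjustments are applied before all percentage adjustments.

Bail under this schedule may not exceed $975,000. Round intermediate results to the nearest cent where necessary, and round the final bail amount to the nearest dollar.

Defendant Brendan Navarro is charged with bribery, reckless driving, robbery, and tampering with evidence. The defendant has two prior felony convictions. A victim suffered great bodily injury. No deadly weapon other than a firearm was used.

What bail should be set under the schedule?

$118,356

Base amounts from the schedule: bribery $33,500; reckless driving $1,350; robbery $43,000; tampering with evidence $1,750.
Stacking rule: highest base plus 75% of each additional charge. Highest is robbery at $43,000. Additional: $33,500 × 75% = $25,125; $1,350 × 75% = $1,012.50; $1,750 × 75% = $1,312.50. Combined base = $43,000 + $27,450 = $70,450.
Two or more prior felony convictions (+5%): $70,450 × 1.05 = $73,972.50.
Victim suffered great bodily injury (+60%): $73,972.50 × 1.6 = $118,356.
$118,356 is within the $975,000 maximum.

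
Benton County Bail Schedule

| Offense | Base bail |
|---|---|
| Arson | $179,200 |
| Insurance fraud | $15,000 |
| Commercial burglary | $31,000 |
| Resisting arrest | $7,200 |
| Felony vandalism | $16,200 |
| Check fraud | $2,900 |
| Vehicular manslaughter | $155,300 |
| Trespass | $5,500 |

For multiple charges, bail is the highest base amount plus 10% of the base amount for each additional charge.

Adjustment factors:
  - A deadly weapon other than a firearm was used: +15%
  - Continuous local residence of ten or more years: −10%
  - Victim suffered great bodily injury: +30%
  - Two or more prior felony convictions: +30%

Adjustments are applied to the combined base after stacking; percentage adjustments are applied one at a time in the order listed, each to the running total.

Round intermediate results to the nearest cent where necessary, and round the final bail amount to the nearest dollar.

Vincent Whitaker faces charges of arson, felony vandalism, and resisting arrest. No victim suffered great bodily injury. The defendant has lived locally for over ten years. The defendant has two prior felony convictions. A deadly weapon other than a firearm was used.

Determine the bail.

$244,262

Base amounts from the schedule: arson $179,200; felony vandalism $16,200; resisting arrest $7,200.
Stacking rule: highest base plus 10% of each additional charge. Highest is arson at $179,200. Additional: $16,200 × 10% = $1,620; $7,200 × 10% = $720. Combined base = $179,200 + $2,340 = $181,540.
A deadly weapon other than a firearm was used (+15%): $181,540 × 1.15 = $208,771.
Continuous local residence of ten or more years (−10%): $208,771 × 0.9 = $187,893.90.
Two or more prior felony convictions (+30%): $187,893.90 × 1.3 = $244,262.07.
Rounded to the nearest dollar: $244,262.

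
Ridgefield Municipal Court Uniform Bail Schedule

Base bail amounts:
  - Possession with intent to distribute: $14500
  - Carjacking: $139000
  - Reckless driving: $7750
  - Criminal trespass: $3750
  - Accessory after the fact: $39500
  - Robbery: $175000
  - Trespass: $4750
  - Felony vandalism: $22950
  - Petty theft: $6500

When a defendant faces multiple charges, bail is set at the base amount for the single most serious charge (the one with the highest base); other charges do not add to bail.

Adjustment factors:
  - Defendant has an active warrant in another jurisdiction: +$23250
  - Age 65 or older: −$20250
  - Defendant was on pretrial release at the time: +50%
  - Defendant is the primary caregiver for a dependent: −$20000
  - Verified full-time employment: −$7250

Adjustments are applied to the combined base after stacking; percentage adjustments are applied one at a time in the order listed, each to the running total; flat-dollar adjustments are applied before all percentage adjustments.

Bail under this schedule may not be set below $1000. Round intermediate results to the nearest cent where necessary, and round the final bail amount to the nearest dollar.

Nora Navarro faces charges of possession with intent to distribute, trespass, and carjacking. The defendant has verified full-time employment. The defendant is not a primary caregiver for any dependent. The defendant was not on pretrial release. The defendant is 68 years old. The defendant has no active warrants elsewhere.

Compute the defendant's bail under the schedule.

Base amounts from the schedule: possession with intent to distribute $14500; trespass $4750; carjacking $139000.
Stacking rule: use the highest base only. Highest is carjacking at $139000. Combined base = $139000.
Age 65 or older (−$20250 flat): $139000 − $20250 = $118750.
Verified full-time employment (−$7250 flat): $118750 − $7250 = $111500.
$111500 is at or above the $1000 minimum.

$111500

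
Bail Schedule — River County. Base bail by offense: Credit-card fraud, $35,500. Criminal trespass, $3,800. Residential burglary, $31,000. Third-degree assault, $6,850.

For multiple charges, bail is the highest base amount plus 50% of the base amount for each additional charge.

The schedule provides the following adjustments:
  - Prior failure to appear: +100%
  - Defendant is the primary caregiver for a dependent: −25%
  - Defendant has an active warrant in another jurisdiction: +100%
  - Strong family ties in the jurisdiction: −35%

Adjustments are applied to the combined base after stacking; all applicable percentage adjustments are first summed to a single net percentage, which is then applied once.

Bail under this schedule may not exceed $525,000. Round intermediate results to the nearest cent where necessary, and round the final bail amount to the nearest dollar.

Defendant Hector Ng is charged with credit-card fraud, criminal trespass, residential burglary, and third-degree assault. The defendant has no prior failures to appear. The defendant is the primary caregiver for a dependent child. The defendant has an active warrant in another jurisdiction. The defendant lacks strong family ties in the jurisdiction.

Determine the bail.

Base amounts from the schedule: credit-card fraud $35,500; criminal trespass $3,800; residential burglary $31,000; third-degree assault $6,850.
Stacking rule: highest base plus 50% of each additional charge. Highest is credit-card fraud at $35,500. Additional: $3,800 × 50% = $1,900; $31,000 × 50% = $15,500; $6,850 × 50% = $3,425. Combined base = $35,500 + $20,825 = $56,325.
Net percentage adjustment: −25% +100% = +75%. $56,325 × 1.75 = $98,568.75.
$98,568.75 is within the $525,000 maximum.
Rounded to the nearest dollar: $98,569.

$98,569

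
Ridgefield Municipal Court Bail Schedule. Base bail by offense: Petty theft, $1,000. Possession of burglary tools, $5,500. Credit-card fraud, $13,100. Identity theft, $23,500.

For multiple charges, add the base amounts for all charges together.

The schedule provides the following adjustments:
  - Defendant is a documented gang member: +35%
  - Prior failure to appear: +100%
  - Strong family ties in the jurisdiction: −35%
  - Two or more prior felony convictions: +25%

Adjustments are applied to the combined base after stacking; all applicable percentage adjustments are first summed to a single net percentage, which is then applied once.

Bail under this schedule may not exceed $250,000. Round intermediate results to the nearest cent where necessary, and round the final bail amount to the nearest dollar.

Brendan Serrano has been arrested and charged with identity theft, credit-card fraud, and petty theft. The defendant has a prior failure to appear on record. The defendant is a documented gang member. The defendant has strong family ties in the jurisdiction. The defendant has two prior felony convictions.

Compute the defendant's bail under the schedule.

$84,600

Base amounts from the schedule: identity theft $23,500; credit-card fraud $13,100; petty theft $1,000.
Stacking rule: sum of all bases. $23,500 + $13,100 + $1,000 = $37,600.
Net percentage adjustment: +35% +100% −35% +25% = +125%. $37,600 × 2.25 = $84,600.
$84,600 is within the $250,000 maximum.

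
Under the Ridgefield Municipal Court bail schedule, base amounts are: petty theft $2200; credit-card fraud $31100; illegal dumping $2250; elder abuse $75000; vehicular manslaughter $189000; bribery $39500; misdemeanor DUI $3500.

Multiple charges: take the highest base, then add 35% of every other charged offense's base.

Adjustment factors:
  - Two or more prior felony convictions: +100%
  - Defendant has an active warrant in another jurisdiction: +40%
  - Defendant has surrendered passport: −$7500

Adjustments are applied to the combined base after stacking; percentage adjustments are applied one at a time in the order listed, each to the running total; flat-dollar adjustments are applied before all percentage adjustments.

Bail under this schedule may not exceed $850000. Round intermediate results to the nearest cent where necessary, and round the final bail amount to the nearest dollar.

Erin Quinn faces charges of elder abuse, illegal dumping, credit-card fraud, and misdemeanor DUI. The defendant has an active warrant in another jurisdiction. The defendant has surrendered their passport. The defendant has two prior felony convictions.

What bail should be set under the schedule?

Base amounts from the schedule: elder abuse $75000; illegal dumping $2250; credit-card fraud $31100; misdemeanor DUI $3500.
Stacking rule: highest base plus 35% of each additional charge. Highest is elder abuse at $75000. Additional: $2250 × 35% = $787.50; $31100 × 35% = $10885; $3500 × 35% = $1225. Combined base = $75000 + $12897.50 = $87897.50.
Defendant has surrendered passport (−$7500 flat): $87897.50 − $7500 = $80397.50.
Two or more prior felony convictions (+100%): $80397.50 × 2 = $160795.
Defendant has an active warrant in another jurisdiction (+40%): $160795 × 1.4 = $225113.
$225113 is within the $850000 maximum.

$225113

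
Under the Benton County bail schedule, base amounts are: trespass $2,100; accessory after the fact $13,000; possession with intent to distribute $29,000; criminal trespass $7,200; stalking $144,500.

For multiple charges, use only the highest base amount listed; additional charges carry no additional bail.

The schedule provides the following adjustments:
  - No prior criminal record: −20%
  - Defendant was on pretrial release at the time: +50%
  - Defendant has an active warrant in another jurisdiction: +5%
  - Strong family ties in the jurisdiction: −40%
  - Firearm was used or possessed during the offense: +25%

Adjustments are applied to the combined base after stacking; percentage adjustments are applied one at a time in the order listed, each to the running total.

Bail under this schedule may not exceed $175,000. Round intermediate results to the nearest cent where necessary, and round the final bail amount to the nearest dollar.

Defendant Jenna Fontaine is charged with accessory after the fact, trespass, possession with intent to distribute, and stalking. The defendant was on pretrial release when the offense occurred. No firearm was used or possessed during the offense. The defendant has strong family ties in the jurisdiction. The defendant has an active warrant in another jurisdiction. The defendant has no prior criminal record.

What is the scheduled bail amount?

$109,242

Base amounts from the schedule: accessory after the fact $13,000; trespass $2,100; possession with intent to distribute $29,000; stalking $144,500.
Stacking rule: use the highest base only. Highest is stalking at $144,500. Combined base = $144,500.
No prior criminal record (−20%): $144,500 × 0.8 = $115,600.
Defendant was on pretrial release at the time (+50%): $115,600 × 1.5 = $173,400.
Defendant has an active warrant in another jurisdiction (+5%): $173,400 × 1.05 = $182,070.
Strong family ties in the jurisdiction (−40%): $182,070 × 0.6 = $109,242.
$109,242 is within the $175,000 maximum.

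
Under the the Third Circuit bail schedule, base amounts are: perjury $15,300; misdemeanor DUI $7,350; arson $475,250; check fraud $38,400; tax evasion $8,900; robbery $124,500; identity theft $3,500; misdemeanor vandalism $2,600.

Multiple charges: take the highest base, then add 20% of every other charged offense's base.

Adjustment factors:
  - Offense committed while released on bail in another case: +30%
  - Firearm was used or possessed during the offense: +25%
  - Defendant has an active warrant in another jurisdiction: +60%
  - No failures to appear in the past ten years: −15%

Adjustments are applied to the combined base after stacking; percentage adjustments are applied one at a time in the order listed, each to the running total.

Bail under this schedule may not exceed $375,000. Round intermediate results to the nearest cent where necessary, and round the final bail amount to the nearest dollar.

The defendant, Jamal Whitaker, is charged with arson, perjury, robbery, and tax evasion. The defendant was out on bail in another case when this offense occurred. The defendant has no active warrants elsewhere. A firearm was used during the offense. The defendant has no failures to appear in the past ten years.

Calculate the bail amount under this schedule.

Base amounts from the schedule: arson $475,250; perjury $15,300; robbery $124,500; tax evasion $8,900.
Stacking rule: highest base plus 20% of each additional charge. Highest is arson at $475,250. Additional: $15,300 × 20% = $3,060; $124,500 × 20% = $24,900; $8,900 × 20% = $1,780. Combined base = $475,250 + $29,740 = $504,990.
Offense committed while released on bail in another case (+30%): $504,990 × 1.3 = $656,487.
Firearm was used or possessed during the offense (+25%): $656,487 × 1.25 = $820,608.75.
No failures to appear in the past ten years (−15%): $820,608.75 × 0.85 = $697,517.44.
Result $697,517.44 exceeds the maximum of $375,000; bail is capped at $375,000.

$375,000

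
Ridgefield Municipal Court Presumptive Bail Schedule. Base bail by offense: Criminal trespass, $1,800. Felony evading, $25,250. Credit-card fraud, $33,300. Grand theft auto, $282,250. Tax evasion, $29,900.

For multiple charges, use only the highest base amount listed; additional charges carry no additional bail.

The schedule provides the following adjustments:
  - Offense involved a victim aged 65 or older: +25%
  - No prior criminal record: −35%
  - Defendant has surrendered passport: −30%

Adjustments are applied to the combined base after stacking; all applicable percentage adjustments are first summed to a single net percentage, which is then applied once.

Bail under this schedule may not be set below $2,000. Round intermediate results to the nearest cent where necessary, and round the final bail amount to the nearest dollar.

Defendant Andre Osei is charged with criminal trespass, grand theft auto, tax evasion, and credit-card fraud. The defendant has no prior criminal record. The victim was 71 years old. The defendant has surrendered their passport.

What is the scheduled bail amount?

Base amounts from the schedule: criminal trespass $1,800; grand theft auto $282,250; tax evasion $29,900; credit-card fraud $33,300.
Stacking rule: use the highest base only. Highest is grand theft auto at $282,250. Combined base = $282,250.
Net percentage adjustment: +25% −35% −30% = −40%. $282,250 × 0.6 = $169,350.
$169,350 is at or above the $2,000 minimum.

$169,350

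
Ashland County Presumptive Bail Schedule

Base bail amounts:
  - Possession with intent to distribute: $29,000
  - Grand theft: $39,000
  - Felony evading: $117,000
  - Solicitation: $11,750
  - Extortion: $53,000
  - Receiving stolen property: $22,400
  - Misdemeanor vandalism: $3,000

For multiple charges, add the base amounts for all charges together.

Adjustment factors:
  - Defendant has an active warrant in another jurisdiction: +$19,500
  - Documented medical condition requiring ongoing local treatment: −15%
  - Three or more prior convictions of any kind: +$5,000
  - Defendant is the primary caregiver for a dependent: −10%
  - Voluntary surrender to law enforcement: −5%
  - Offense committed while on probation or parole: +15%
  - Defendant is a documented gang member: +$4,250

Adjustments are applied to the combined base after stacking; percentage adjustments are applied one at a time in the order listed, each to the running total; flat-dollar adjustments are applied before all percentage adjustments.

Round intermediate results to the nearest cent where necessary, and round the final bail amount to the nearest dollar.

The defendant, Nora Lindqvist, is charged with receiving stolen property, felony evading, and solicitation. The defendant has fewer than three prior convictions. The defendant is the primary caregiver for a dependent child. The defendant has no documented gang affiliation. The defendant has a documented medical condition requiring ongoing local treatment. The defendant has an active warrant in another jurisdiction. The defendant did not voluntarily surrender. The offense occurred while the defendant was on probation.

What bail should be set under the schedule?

Base amounts from the schedule: receiving stolen property $22,400; felony evading $117,000; solicitation $11,750.
Stacking rule: sum of all bases. $22,400 + $117,000 + $11,750 = $151,150.
Defendant has an active warrant in another jurisdiction (+$19,500 flat): $151,150 + $19,500 = $170,650.
Documented medical condition requiring ongoing local treatment (−15%): $170,650 × 0.85 = $145,052.50.
Defendant is the primary caregiver for a dependent (−10%): $145,052.50 × 0.9 = $130,547.25.
Offense committed while on probation or parole (+15%): $130,547.25 × 1.15 = $150,129.34.
Rounded to the nearest dollar: $150,129.

$150,129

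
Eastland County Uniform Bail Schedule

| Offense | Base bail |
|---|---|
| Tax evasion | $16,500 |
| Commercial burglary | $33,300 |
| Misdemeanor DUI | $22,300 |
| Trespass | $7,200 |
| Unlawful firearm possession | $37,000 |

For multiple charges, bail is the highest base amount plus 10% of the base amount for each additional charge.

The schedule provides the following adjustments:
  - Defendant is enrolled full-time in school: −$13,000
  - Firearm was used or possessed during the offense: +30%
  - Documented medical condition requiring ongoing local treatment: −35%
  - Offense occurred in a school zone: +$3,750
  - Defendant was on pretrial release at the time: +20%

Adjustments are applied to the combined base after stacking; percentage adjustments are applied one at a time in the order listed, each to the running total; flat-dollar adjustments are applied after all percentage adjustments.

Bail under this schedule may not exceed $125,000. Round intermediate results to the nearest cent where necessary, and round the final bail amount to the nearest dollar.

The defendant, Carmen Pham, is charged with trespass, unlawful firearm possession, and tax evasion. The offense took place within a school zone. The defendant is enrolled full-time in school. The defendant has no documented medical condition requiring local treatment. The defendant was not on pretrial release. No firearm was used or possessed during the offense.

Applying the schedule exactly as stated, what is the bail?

$30,120

Base amounts from the schedule: trespass $7,200; unlawful firearm possession $37,000; tax evasion $16,500.
Stacking rule: highest base plus 10% of each additional charge. Highest is unlawful firearm possession at $37,000. Additional: $7,200 × 10% = $720; $16,500 × 10% = $1,650. Combined base = $37,000 + $2,370 = $39,370.
Defendant is enrolled full-time in school (−$13,000 flat): $39,370 − $13,000 = $26,370.
Offense occurred in a school zone (+$3,750 flat): $26,370 + $3,750 = $30,120.
$30,120 is within the $125,000 maximum.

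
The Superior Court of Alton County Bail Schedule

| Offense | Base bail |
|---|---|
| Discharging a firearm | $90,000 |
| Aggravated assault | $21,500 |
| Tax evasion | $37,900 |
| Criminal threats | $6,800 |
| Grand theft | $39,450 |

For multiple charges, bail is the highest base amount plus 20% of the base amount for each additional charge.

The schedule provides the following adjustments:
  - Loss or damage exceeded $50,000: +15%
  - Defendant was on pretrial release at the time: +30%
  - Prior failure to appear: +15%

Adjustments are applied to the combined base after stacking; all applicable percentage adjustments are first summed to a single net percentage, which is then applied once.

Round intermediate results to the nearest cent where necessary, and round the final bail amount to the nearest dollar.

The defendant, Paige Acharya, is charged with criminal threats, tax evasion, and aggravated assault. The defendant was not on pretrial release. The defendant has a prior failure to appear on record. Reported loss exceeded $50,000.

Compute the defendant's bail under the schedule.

Base amounts from the schedule: criminal threats $6,800; tax evasion $37,900; aggravated assault $21,500.
Stacking rule: highest base plus 20% of each additional charge. Highest is tax evasion at $37,900. Additional: $6,800 × 20% = $1,360; $21,500 × 20% = $4,300. Combined base = $37,900 + $5,660 = $43,560.
Net percentage adjustment: +15% +15% = +30%. $43,560 × 1.3 = $56,628.

$56,628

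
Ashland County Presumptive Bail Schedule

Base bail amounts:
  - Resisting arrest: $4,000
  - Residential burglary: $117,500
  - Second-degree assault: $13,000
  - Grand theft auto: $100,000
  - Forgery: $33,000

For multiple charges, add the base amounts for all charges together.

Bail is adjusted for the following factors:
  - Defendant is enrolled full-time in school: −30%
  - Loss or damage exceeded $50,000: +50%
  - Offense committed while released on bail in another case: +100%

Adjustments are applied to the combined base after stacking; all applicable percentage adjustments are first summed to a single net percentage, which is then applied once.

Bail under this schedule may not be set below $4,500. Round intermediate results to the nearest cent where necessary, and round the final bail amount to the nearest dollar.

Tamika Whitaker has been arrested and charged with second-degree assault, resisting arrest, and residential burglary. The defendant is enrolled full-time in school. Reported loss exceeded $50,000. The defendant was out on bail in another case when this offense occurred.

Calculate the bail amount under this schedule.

Base amounts from the schedule: second-degree assault $13,000; resisting arrest $4,000; residential burglary $117,500.
Stacking rule: sum of all bases. $13,000 + $4,000 + $117,500 = $134,500.
Net percentage adjustment: −30% +50% +100% = +120%. $134,500 × 2.2 = $295,900.
$295,900 is at or above the $4,500 minimum.

$295,900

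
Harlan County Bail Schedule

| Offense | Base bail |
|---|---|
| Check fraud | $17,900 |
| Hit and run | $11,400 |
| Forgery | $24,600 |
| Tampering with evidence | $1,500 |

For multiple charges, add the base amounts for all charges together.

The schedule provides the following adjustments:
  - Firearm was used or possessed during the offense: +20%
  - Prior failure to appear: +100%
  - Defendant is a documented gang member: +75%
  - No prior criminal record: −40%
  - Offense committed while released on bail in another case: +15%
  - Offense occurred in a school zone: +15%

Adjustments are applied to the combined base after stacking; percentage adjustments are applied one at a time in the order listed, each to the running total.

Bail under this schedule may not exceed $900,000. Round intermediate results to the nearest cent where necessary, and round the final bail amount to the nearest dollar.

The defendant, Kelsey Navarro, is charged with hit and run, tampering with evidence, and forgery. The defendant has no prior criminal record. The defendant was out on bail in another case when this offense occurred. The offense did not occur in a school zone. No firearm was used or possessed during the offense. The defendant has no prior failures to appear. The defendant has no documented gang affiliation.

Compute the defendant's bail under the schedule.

$25,875

Base amounts from the schedule: hit and run $11,400; tampering with evidence $1,500; forgery $24,600.
Stacking rule: sum of all bases. $11,400 + $1,500 + $24,600 = $37,500.
No prior criminal record (−40%): $37,500 × 0.6 = $22,500.
Offense committed while released on bail in another case (+15%): $22,500 × 1.15 = $25,875.
$25,875 is within the $900,000 maximum.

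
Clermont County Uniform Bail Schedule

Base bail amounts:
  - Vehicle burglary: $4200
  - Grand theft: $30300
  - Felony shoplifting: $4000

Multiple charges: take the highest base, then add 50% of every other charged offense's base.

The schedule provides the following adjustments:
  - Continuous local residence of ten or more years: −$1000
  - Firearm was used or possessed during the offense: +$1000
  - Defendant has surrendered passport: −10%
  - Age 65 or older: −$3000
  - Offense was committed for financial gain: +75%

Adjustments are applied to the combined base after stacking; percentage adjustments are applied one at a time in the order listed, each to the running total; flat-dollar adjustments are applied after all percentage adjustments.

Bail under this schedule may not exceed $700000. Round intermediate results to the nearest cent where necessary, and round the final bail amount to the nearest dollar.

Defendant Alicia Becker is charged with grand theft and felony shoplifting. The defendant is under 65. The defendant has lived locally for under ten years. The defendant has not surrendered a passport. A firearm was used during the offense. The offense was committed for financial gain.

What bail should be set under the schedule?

Base amounts from the schedule: grand theft $30300; felony shoplifting $4000.
Stacking rule: highest base plus 50% of each additional charge. Highest is grand theft at $30300. Additional: $4000 × 50% = $2000. Combined base = $30300 + $2000 = $32300.
Offense was committed for financial gain (+75%): $32300 × 1.75 = $56525.
Firearm was used or possessed during the offense (+$1000 flat): $56525 + $1000 = $57525.
$57525 is within the $700000 maximum.

$57525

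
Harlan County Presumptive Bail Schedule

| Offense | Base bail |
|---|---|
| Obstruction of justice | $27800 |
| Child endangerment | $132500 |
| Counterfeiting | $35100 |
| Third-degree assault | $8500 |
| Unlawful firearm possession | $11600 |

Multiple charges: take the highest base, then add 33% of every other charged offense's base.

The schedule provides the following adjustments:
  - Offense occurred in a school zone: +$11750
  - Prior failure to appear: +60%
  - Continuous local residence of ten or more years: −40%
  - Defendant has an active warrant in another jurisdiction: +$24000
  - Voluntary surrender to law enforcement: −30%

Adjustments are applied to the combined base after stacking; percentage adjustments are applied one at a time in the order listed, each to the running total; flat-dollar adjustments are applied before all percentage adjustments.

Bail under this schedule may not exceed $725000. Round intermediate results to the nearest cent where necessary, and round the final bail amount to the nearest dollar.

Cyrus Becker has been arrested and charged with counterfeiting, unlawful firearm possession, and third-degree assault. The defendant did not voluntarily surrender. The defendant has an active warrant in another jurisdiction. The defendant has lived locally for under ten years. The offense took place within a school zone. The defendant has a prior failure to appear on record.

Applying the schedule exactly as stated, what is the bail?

Base amounts from the schedule: counterfeiting $35100; unlawful firearm possession $11600; third-degree assault $8500.
Stacking rule: highest base plus 33% of each additional charge. Highest is counterfeiting at $35100. Additional: $11600 × 33% = $3828; $8500 × 33% = $2805. Combined base = $35100 + $6633 = $41733.
Offense occurred in a school zone (+$11750 flat): $41733 + $11750 = $53483.
Defendant has an active warrant in another jurisdiction (+$24000 flat): $53483 + $24000 = $77483.
Prior failure to appear (+60%): $77483 × 1.6 = $123972.80.
$123972.80 is within the $725000 maximum.
Rounded to the nearest dollar: $123973.

$123973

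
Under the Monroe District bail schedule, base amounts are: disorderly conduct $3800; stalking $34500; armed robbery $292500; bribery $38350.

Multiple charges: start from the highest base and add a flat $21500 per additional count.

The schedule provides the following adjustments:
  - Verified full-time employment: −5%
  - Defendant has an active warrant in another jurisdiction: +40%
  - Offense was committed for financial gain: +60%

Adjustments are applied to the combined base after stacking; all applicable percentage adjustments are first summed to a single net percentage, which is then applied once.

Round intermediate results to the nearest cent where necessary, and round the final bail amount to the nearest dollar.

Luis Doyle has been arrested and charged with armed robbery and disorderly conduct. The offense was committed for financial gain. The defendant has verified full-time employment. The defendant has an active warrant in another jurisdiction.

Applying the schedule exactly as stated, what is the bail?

Base amounts from the schedule: armed robbery $292500; disorderly conduct $3800.
Stacking rule: highest base plus $21500 per additional charge. Highest is armed robbery at $292500; 1 additional charge → +$21500. Combined base = $314000.
Net percentage adjustment: −5% +40% +60% = +95%. $314000 × 1.95 = $612300.

$612300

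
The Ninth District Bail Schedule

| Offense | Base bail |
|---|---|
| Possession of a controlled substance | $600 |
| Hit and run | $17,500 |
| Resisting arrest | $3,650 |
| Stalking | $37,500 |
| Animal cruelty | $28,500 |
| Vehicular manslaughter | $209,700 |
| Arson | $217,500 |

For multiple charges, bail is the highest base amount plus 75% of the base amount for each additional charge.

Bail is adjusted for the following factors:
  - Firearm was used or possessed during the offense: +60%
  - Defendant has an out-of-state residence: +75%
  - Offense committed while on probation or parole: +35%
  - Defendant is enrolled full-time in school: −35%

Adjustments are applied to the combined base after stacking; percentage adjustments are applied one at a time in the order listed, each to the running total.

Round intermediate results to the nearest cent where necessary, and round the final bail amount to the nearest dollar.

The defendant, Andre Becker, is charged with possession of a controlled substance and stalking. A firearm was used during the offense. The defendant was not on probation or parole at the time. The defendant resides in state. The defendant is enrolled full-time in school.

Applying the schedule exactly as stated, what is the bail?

Base amounts from the schedule: possession of a controlled substance $600; stalking $37,500.
Stacking rule: highest base plus 75% of each additional charge. Highest is stalking at $37,500. Additional: $600 × 75% = $450. Combined base = $37,500 + $450 = $37,950.
Firearm was used or possessed during the offense (+60%): $37,950 × 1.6 = $60,720.
Defendant is enrolled full-time in school (−35%): $60,720 × 0.65 = $39,468.

$39,468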